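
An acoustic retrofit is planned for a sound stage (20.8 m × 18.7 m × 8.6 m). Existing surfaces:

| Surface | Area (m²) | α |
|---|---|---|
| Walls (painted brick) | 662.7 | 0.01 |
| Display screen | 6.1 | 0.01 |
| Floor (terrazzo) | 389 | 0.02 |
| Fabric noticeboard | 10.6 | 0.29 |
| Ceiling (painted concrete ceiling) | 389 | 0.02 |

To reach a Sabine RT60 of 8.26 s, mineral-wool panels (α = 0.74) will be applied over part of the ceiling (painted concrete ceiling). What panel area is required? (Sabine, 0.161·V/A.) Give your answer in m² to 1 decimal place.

A₁ = Σ Sᵢαᵢ = 662.7*0.01 + 6.1*0.01 + 389*0.02 + 10.6*0.29 + 389*0.02 = 25.322 sabins.
Required A₂ = 0.161·3345.056/8.26 = 65.200 sabins.
Absorption to add: 65.200 − 25.322 = 39.878 sabins.
Each m² of panel replacing the ceiling (painted concrete ceiling) adds (0.74 − 0.02) = 0.72 sabins.
Area = ΔA/Δα = 39.878/0.72 = 55.4 m².

55.4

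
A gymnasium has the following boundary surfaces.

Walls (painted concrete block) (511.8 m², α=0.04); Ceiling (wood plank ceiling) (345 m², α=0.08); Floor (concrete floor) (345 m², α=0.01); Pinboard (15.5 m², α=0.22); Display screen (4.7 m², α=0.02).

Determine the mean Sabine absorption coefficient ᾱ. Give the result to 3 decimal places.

0.045

Total surface area S = 1222.0 m².
Weighted sum Σ Sα = 55.026.
ᾱ = A/S = 0.045.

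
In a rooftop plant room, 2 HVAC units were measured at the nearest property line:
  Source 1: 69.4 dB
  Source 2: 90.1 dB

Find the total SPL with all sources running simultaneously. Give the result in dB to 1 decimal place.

Σ 10^(Lᵢ/10) = 1.032e+09.
Combined level = 10 log₁₀(1.032e+09) = 90.1 dB.

90.1 dB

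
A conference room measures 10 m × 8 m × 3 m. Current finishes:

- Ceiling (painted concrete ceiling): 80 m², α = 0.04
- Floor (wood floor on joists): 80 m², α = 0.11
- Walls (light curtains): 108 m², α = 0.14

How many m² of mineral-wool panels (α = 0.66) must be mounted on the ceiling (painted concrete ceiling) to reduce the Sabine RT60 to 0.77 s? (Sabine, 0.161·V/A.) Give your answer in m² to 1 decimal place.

37.2

Total absorption A₁ = 80×0.04 + 80×0.11 + 108×0.14
  = 3.200 + 8.800 + 15.120 = 27.120 m² sabins.
Required A₂ = 0.161·240/0.77 = 50.182 sabins.
ΔA needed = 50.182 − 27.120 = 23.062 sabins.
Each m² of panel replacing the ceiling (painted concrete ceiling) adds (0.66 − 0.04) = 0.62 sabins.
Area = ΔA/Δα = 23.062/0.62 = 37.2 m².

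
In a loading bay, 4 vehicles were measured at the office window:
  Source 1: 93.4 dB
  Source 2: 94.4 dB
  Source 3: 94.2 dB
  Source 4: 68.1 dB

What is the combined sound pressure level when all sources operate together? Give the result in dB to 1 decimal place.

Sum in the linear (power) domain: Σ 10^(Lᵢ/10) = 10^(93.4/10) + 10^(94.4/10) + 10^(94.2/10) + 10^(68.1/10) = 7.579e+09.
Combined level = 10 log₁₀(7.579e+09) = 98.8 dB.

98.8 dB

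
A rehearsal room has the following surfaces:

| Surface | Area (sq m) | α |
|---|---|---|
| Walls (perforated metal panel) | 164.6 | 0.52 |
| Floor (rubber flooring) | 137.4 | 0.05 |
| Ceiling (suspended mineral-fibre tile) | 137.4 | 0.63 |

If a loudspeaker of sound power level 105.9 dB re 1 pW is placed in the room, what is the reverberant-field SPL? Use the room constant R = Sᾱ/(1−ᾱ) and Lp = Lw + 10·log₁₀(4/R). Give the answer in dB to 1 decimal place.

87.1 dB

A = 179.024 sabins; S = 439.4 sq m.
ᾱ = 179.024/439.4 = 0.4074; R = Sᾱ/(1−ᾱ) = 179.024/(1−0.4074) = 302.099 sq m.
Lp = Lw + 10 log₁₀(4/R) = 105.9 -18.78 = 87.1 dB.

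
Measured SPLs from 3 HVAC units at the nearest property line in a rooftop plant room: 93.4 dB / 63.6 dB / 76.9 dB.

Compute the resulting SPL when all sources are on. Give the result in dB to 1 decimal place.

93.5 dB

Converting to relative power and adding: 10^(93.4/10) + 10^(63.6/10) + 10^(76.9/10) = 2.239e+09.
Back to dB: 10·log₁₀ Σ = 93.5 dB.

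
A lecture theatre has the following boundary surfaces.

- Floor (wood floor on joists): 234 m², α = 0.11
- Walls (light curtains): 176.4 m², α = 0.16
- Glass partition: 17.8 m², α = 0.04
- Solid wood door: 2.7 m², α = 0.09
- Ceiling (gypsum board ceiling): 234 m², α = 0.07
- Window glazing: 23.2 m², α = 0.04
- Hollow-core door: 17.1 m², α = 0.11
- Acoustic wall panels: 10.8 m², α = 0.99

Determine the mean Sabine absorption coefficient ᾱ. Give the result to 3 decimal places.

S = Σ Sᵢ = 234 + 176.4 + 17.8 + 2.7 + 234 + 23.2 + 17.1 + 10.8 = 716.0 m².
Σ(Sᵢαᵢ) = 234·0.11 + 176.4·0.16 + 17.8·0.04 + 2.7·0.09 + 234·0.07 + 23.2·0.04 + 17.1·0.11 + 10.8·0.99 = 84.800.
ᾱ = 84.800 / 716.0 = 0.118.

0.118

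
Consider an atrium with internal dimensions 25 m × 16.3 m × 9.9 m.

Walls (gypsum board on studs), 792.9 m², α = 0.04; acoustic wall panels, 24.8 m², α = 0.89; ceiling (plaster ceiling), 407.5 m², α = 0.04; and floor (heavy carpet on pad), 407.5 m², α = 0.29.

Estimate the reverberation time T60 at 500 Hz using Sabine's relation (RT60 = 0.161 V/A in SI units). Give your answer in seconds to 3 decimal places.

A = Σ Sᵢαᵢ = 792.9×0.04 + 24.8×0.89 + 407.5×0.04 + 407.5×0.29 = 188.263 sabins.
V = 25·16.3·9.9 = 4034.25 m³.
RT60 = 0.161 · V / A = 0.161 × 4034.25 / 188.263 = 3.450 s.

3.450 s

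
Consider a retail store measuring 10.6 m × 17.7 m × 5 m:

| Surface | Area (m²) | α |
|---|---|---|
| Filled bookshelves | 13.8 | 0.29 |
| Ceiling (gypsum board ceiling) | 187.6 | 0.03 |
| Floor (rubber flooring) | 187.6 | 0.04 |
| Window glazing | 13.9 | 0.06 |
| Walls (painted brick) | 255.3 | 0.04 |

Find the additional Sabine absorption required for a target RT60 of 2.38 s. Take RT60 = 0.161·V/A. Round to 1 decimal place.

35.3 sabins

Total absorption A₁ = 13.8*0.29 + 187.6*0.03 + 187.6*0.04 + 13.9*0.06 + 255.3*0.04
  = 4.002 + 5.628 + 7.504 + 0.834 + 10.212 = 28.180 m² sabins.
V = 938.1 m³. Required absorption A₂ = 0.161 × 938.1 / 2.38 = 63.460 sabins.
Shortfall: 63.460 − 28.180 = 35.3 sabins.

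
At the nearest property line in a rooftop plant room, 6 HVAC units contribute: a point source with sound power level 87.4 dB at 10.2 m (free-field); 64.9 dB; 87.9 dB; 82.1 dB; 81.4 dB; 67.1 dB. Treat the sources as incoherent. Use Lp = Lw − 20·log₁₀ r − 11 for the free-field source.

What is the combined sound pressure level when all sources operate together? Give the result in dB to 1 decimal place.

89.7 dB

Source at 10.2 m: Lp = 87.4 − 20·log₁₀(10.2) − 11 = 56.2 dB.
Σ 10^(Lᵢ/10) = 9.255e+08.
Combined level = 10 log₁₀(9.255e+08) = 89.7 dB.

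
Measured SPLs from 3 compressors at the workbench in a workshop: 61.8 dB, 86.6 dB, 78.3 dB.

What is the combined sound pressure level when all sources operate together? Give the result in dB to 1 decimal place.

87.2 dB

Σ 10^(Lᵢ/10) = 5.262e+08.
Combined level = 10 log₁₀(5.262e+08) = 87.2 dB.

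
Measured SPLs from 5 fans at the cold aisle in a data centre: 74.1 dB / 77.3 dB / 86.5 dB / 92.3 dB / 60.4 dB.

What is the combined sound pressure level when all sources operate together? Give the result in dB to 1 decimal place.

Sum in the linear (power) domain: Σ 10^(Lᵢ/10) = 10^(74.1/10) + 10^(77.3/10) + 10^(86.5/10) + 10^(92.3/10) + 10^(60.4/10) = 2.225e+09.
L_total = 10·log₁₀(2.225e+09) = 93.5 dB.

93.5 dB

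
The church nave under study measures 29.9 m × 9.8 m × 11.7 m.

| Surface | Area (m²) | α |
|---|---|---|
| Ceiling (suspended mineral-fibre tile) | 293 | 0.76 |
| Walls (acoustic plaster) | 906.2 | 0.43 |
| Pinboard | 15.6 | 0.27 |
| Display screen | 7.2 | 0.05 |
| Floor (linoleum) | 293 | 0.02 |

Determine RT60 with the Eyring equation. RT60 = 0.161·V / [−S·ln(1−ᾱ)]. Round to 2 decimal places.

Total surface area S = 293 + 906.2 + 15.6 + 7.2 + 293 = 1515.0 m².
Absorption A = 293×0.76 + 906.2×0.43 + 15.6×0.27 + 7.2×0.05 + 293×0.02 = 622.778 sabins.
Mean coefficient ᾱ = A/S = 0.4111.
Eyring denominator: −S ln(1−ᾱ) = 802.191.
V = 29.9 × 9.8 × 11.7 = 3428.334 m³.
RT60 = 0.161 × 3428.334 / 802.191 = 0.69 s.

0.69 seconds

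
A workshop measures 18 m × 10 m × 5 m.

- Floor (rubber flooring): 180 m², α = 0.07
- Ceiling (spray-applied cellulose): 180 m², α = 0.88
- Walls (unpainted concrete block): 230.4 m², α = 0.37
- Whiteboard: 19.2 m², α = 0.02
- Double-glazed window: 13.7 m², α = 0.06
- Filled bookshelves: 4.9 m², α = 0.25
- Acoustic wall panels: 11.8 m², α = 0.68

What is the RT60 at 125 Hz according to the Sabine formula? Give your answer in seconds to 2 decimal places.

0.54 seconds

Summing Sᵢαᵢ: 12.600 + 158.400 + 85.248 + 0.384 + 0.822 + 1.225 + 8.024 → A = 266.703 sabins.
V = 18·10·5 = 900 m³.
T = 0.161 V/A = 0.161·900/266.703 = 0.54 s.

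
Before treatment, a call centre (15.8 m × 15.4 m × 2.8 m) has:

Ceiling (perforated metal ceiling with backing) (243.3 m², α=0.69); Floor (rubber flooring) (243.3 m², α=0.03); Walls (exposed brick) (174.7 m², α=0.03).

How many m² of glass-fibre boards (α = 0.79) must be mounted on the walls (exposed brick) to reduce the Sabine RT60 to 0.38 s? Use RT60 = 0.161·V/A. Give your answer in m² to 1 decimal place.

142.4

A₁ = Σ Sᵢαᵢ = 243.3·0.69 + 243.3·0.03 + 174.7·0.03 = 180.417 sabins.
Required A₂ = 0.161·681.296/0.38 = 288.654 sabins.
Absorption to add: 288.654 − 180.417 = 108.237 sabins.
Each m² of panel replacing the walls (exposed brick) adds (0.79 − 0.03) = 0.76 sabins.
Area = ΔA/Δα = 108.237/0.76 = 142.4 m².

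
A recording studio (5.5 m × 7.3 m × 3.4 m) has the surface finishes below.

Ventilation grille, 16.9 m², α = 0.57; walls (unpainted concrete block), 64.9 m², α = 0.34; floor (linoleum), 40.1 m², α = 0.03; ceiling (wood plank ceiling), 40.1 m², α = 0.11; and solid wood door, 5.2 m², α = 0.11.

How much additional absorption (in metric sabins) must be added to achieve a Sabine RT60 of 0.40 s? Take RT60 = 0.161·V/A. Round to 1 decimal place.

Total absorption A₁ = 16.9*0.57 + 64.9*0.34 + 40.1*0.03 + 40.1*0.11 + 5.2*0.11
  = 9.633 + 22.066 + 1.203 + 4.411 + 0.572 = 37.885 m² sabins.
V = 136.51 m³. Required absorption A₂ = 0.161 × 136.51 / 0.40 = 54.945 sabins.
ΔA = A₂ − A₁ = 54.945 − 37.885 = 17.1 sabins.

17.1 sabins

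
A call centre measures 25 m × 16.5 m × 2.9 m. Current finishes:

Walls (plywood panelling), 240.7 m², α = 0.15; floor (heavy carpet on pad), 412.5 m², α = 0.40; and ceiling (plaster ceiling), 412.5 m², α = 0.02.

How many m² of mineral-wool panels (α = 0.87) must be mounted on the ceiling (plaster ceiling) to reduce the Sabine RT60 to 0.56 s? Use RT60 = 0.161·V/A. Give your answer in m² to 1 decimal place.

Summing Sᵢαᵢ: 36.105 + 165.000 + 8.250 → A₁ = 209.355 sabins.
Required A₂ = 0.161·1196.25/0.56 = 343.922 sabins.
ΔA needed = 343.922 − 209.355 = 134.567 sabins.
Each m² of panel replacing the ceiling (plaster ceiling) adds (0.87 − 0.02) = 0.85 sabins.
Area = ΔA/Δα = 134.567/0.85 = 158.3 m².

158.3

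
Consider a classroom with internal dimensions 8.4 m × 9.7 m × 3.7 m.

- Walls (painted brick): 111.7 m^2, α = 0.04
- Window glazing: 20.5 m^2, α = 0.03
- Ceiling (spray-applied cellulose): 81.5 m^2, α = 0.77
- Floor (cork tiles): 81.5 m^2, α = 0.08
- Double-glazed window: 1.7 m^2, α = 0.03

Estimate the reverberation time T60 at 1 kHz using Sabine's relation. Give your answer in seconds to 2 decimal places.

0.65 seconds

Summing Sᵢαᵢ: 4.468 + 0.615 + 62.755 + 6.520 + 0.051 → A = 74.409 sabins.
Room volume: 301.476 m³.
Sabine: RT60 = 0.161 × 301.476 / 74.409 = 0.65 s.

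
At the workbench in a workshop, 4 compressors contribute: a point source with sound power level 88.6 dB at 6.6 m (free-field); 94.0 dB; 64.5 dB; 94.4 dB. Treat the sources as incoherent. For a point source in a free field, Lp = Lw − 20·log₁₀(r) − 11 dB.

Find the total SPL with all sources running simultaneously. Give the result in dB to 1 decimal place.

Source at 6.6 m: Lp = 88.6 − 20·log₁₀(6.6) − 11 = 61.2 dB.
Sum in the linear (power) domain: Σ 10^(Lᵢ/10) = 10^(61.2/10) + 10^(94.0/10) + 10^(64.5/10) + 10^(94.4/10) = 5.27e+09.
Back to dB: 10·log₁₀ Σ = 97.2 dB.

97.2 dB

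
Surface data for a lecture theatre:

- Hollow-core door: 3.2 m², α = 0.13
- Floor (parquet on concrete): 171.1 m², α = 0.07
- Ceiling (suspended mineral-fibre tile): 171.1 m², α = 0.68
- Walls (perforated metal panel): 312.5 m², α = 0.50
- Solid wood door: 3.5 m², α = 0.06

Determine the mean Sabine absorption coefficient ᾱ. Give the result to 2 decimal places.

0.43

Total surface area S = 661.4 m².
Weighted sum Σ Sα = 285.201.
ᾱ = 285.201 / 661.4 = 0.43.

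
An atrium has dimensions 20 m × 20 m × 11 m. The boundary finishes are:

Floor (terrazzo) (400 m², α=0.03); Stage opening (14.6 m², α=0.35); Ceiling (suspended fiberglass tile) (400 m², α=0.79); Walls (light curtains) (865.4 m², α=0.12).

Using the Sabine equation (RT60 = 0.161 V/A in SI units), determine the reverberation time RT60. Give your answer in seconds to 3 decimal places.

1.621 sec

A = Σ Sᵢαᵢ = 400*0.03 + 14.6*0.35 + 400*0.79 + 865.4*0.12 = 436.958 sabins.
V = 20·20·11 = 4400 m³.
Sabine: RT60 = 0.161 × 4400 / 436.958 = 1.621 s.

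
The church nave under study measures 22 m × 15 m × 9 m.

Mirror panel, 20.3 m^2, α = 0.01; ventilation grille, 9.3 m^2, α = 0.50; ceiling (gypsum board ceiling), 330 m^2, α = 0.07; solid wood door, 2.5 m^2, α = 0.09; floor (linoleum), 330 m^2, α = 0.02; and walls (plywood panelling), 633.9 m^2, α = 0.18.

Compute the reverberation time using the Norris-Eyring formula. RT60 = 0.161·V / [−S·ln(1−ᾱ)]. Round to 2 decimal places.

S = Σ Sᵢ = 1326.0 m^2.
Σ(Sᵢαᵢ) = 20.3×0.01 + 9.3×0.50 + 330×0.07 + 2.5×0.09 + 330×0.02 + 633.9×0.18 = 148.880.
Mean coefficient ᾱ = A/S = 0.1123.
Eyring denominator: −S ln(1−ᾱ) = 157.955.
V = 22 × 15 × 9 = 2970 m³.
T = 0.161·V/[−S·ln(1−ᾱ)] = 0.161·2970/157.955 = 3.03 s.

3.03 sec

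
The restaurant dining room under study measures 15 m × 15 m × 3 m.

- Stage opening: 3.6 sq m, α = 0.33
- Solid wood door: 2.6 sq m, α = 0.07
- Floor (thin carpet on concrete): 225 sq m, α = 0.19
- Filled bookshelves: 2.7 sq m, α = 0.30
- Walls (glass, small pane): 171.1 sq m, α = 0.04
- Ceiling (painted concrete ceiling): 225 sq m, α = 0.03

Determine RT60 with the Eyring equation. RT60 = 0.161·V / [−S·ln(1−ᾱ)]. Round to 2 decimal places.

1.77 seconds

Total surface area S = 3.6 + 2.6 + 225 + 2.7 + 171.1 + 225 = 630.0 sq m.
Absorption A = 3.6·0.33 + 2.6·0.07 + 225·0.19 + 2.7·0.30 + 171.1·0.04 + 225·0.03 = 58.524 sabins.
ᾱ = 58.524 / 630.0 = 0.0929.
Eyring denominator: −S ln(1−ᾱ) = 61.427.
V = 15 × 15 × 3 = 675 m³.
RT60 = 0.161 × 675 / 61.427 = 1.77 s.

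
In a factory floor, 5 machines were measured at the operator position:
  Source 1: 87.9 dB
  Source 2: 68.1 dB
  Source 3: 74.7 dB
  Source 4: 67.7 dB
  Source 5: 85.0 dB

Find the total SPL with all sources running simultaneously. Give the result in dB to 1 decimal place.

Sum in the linear (power) domain: Σ 10^(Lᵢ/10) = 10^(87.9/10) + 10^(68.1/10) + 10^(74.7/10) + 10^(67.7/10) + 10^(85.0/10) = 9.747e+08.
Combined level = 10 log₁₀(9.747e+08) = 89.9 dB.

89.9 dB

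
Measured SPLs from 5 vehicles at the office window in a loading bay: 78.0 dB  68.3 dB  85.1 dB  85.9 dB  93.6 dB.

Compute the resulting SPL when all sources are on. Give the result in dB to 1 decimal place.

Converting to relative power and adding: 10^(78.0/10) + 10^(68.3/10) + 10^(85.1/10) + 10^(85.9/10) + 10^(93.6/10) = 3.073e+09.
Back to dB: 10·log₁₀ Σ = 94.9 dB.

94.9 dB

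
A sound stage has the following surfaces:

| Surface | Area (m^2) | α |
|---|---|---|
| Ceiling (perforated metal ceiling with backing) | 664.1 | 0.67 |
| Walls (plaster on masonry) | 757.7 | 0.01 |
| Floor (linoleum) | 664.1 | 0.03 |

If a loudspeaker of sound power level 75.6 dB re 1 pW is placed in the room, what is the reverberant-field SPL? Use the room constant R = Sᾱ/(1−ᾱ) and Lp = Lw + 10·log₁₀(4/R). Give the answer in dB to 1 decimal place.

53.8 dB

Σ(Sᵢαᵢ) = 664.1·0.67 + 757.7·0.01 + 664.1·0.03 = 472.447; total area S = 2085.9 m^2.
ᾱ = 0.2265, so room constant R = A/(1−ᾱ) = 610.791 m^2.
Lp = Lw + 10 log₁₀(4/R) = 75.6 -21.84 = 53.8 dB.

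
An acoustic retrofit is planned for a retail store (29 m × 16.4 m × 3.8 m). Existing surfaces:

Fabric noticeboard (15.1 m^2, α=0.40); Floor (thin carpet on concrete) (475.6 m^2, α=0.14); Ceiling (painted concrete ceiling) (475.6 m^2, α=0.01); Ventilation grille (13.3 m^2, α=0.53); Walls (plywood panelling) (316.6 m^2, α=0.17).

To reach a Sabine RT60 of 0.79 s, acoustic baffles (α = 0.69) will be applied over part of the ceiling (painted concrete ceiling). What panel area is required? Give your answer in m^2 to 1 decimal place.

Summing Sᵢαᵢ: 6.040 + 66.584 + 4.756 + 7.049 + 53.822 → A₁ = 138.251 sabins.
Required A₂ = 0.161·1807.28/0.79 = 368.319 sabins.
Absorption to add: 368.319 − 138.251 = 230.068 sabins.
Each m^2 of panel replacing the ceiling (painted concrete ceiling) adds (0.69 − 0.01) = 0.68 sabins.
Panel area = 230.068 / 0.68 = 338.3 m^2.

338.3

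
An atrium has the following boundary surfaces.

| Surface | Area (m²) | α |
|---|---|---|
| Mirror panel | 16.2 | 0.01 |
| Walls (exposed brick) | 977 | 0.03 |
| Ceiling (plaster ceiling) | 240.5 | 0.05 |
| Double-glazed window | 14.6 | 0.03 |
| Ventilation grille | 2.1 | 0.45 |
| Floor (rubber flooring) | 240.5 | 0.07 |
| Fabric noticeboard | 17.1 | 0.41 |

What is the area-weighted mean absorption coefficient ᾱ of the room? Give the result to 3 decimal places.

Total surface area S = 1508.0 m².
Σ(Sᵢαᵢ) = 16.2·0.01 + 977·0.03 + 240.5·0.05 + 14.6·0.03 + 2.1·0.45 + 240.5·0.07 + 17.1·0.41 = 66.726.
ᾱ = 66.726 / 1508.0 = 0.044.

0.044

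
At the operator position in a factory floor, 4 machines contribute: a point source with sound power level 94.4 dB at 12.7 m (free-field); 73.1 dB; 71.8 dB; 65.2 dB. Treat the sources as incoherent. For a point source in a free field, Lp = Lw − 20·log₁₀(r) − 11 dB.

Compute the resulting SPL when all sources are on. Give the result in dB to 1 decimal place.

76.0 dB

Source at 12.7 m: Lp = 94.4 − 20·log₁₀(12.7) − 11 = 61.3 dB.
Σ 10^(Lᵢ/10) = 4.021e+07.
L_total = 10·log₁₀(4.021e+07) = 76.0 dB.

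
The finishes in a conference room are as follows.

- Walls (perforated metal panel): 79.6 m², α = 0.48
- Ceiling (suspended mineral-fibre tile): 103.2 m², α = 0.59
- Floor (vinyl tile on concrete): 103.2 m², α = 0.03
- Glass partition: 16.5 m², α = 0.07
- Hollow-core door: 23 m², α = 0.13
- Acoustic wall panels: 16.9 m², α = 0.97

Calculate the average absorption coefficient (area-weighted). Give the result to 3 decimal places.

0.358

Total surface area S = 342.4 m².
Weighted sum Σ Sα = 122.730.
ᾱ = 122.730 / 342.4 = 0.358.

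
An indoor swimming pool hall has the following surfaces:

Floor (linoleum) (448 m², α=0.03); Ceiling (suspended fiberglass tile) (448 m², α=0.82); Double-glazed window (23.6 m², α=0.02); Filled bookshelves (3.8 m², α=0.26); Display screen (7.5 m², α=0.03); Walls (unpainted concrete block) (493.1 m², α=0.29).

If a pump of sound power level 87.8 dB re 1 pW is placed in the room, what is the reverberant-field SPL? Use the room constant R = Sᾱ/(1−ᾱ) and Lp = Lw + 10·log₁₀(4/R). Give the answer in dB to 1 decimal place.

64.6 dB

A = 525.484 sabins; S = 1424.0 m².
ᾱ = 0.3690, so room constant R = A/(1−ᾱ) = 832.780 m².
Lp = Lw + 10 log₁₀(4/R) = 87.8 -23.18 = 64.6 dB.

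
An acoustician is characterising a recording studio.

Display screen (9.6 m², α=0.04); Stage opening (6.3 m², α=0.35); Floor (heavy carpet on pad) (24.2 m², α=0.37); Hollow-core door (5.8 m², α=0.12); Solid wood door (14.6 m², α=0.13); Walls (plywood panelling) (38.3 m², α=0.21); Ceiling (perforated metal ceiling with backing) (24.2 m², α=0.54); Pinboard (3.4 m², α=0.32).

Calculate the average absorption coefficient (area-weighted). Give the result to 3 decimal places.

0.287

S = Σ Sᵢ = 9.6 + 6.3 + 24.2 + 5.8 + 14.6 + 38.3 + 24.2 + 3.4 = 126.4 m².
A = 9.6*0.04 + 6.3*0.35 + 24.2*0.37 + 5.8*0.12 + 14.6*0.13 + 38.3*0.21 + 24.2*0.54 + 3.4*0.32 = 36.336 sabins.
ᾱ = 36.336 / 126.4 = 0.287.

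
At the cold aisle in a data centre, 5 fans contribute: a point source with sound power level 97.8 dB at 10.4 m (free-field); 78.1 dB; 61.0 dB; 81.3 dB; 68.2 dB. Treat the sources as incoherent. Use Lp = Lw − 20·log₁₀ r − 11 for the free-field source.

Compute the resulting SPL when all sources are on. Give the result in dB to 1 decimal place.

83.3 dB

Source at 10.4 m: Lp = 97.8 − 20·log₁₀(10.4) − 11 = 66.5 dB.
Σ 10^(Lᵢ/10) = 2.118e+08.
Back to dB: 10·log₁₀ Σ = 83.3 dB.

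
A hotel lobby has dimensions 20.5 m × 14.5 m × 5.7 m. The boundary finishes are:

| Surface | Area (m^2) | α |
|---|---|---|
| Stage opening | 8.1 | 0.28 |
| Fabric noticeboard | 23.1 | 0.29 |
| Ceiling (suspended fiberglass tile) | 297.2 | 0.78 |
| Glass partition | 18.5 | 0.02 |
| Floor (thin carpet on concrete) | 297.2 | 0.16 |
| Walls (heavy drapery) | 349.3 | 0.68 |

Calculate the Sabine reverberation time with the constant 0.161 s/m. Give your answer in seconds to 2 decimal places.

A = Σ Sᵢαᵢ = 8.1*0.28 + 23.1*0.29 + 297.2*0.78 + 18.5*0.02 + 297.2*0.16 + 349.3*0.68 = 526.229 sabins.
V = 20.5·14.5·5.7 = 1694.325 m³.
RT60 = 0.161 · V / A = 0.161 × 1694.325 / 526.229 = 0.52 s.

0.52 sec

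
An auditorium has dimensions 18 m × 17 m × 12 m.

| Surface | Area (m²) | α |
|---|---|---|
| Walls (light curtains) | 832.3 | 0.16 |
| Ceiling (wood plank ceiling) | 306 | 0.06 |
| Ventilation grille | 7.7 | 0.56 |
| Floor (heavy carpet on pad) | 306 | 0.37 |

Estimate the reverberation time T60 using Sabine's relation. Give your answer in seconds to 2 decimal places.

2.20 s

Total absorption A = 832.3·0.16 + 306·0.06 + 7.7·0.56 + 306·0.37
  = 133.168 + 18.360 + 4.312 + 113.220 = 269.060 m² sabins.
V = 18·17·12 = 3672 m³.
Sabine: RT60 = 0.161 × 3672 / 269.060 = 2.20 s.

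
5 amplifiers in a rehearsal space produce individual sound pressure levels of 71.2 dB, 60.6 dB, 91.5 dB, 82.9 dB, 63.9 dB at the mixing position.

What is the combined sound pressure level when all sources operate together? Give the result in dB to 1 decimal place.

Converting to relative power and adding: 10^(71.2/10) + 10^(60.6/10) + 10^(91.5/10) + 10^(82.9/10) + 10^(63.9/10) = 1.624e+09.
Back to dB: 10·log₁₀ Σ = 92.1 dB.

92.1 dB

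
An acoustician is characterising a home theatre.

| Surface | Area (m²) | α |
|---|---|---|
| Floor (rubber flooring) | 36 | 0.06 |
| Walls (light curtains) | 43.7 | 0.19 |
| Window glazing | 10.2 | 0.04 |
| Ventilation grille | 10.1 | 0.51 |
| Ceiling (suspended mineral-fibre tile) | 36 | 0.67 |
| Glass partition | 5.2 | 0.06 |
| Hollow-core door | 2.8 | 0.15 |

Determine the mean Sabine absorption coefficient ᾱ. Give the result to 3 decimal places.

0.284

S = Σ Sᵢ = 36 + 43.7 + 10.2 + 10.1 + 36 + 5.2 + 2.8 = 144.0 m².
Σ(Sᵢαᵢ) = 36·0.06 + 43.7·0.19 + 10.2·0.04 + 10.1·0.51 + 36·0.67 + 5.2·0.06 + 2.8·0.15 = 40.874.
ᾱ = A/S = 0.284.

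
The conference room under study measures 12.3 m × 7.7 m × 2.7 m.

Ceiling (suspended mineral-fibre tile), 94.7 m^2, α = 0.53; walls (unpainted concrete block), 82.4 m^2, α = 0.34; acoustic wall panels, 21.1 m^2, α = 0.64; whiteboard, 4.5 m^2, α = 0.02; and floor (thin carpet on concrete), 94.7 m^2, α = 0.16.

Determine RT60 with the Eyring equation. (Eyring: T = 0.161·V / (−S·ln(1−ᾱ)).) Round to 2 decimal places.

0.31 s

S = Σ Sᵢ = 297.4 m^2.
Absorption A = 94.7×0.53 + 82.4×0.34 + 21.1×0.64 + 4.5×0.02 + 94.7×0.16 = 106.953 sabins.
Mean coefficient ᾱ = A/S = 0.3596.
Eyring denominator: −S ln(1−ᾱ) = 132.540.
V = 12.3 × 7.7 × 2.7 = 255.717 m³.
T = 0.161·V/[−S·ln(1−ᾱ)] = 0.161·255.717/132.540 = 0.31 s.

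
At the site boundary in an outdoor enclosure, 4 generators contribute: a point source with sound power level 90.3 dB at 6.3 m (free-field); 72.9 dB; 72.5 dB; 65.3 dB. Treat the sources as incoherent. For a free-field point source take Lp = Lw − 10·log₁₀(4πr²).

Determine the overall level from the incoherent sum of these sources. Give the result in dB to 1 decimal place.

76.3 dB

Source at 6.3 m: Lp = 90.3 − 10·log₁₀(4π·6.3²) = 90.3 − 10·log₁₀(498.759) = 63.3 dB.
Sum in the linear (power) domain: Σ 10^(Lᵢ/10) = 10^(63.3/10) + 10^(72.9/10) + 10^(72.5/10) + 10^(65.3/10) = 4.281e+07.
Combined level = 10 log₁₀(4.281e+07) = 76.3 dB.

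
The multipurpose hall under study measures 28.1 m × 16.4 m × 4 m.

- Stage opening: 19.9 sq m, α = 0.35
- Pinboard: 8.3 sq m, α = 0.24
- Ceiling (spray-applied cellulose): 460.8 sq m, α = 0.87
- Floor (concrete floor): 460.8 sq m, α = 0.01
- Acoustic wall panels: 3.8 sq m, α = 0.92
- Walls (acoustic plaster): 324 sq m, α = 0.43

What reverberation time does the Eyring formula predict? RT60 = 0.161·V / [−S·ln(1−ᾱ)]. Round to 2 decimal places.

0.41 s

Total surface area S = 19.9 + 8.3 + 460.8 + 460.8 + 3.8 + 324 = 1277.6 sq m.
Absorption A = 19.9·0.35 + 8.3·0.24 + 460.8·0.87 + 460.8·0.01 + 3.8·0.92 + 324·0.43 = 557.277 sabins.
ᾱ = 557.277 / 1277.6 = 0.4362.
−S·ln(1−ᾱ) = −1277.6 × ln(1 − 0.4362) = 732.136.
V = 28.1 × 16.4 × 4 = 1843.36 m³.
T = 0.161·V/[−S·ln(1−ᾱ)] = 0.161·1843.36/732.136 = 0.41 s.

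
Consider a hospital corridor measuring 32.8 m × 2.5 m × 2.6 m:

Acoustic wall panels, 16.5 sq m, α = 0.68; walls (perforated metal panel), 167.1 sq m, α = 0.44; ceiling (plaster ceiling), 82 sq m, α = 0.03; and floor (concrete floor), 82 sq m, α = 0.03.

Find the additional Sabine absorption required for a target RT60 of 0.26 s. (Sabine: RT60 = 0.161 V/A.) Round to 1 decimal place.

42.4 sabins

Total absorption A₁ = 16.5·0.68 + 167.1·0.44 + 82·0.03 + 82·0.03
  = 11.220 + 73.524 + 2.460 + 2.460 = 89.664 sq m sabins.
V = 213.2 m³. Required absorption A₂ = 0.161 × 213.2 / 0.26 = 132.020 sabins.
Shortfall: 132.020 − 89.664 = 42.4 sabins.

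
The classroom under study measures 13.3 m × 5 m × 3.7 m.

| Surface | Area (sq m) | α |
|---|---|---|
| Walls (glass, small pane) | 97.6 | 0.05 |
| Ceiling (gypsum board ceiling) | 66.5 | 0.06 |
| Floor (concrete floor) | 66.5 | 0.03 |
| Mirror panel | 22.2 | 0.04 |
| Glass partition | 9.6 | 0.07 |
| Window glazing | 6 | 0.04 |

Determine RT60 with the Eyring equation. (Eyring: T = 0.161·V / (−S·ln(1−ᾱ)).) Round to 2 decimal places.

3.05 seconds

S = Σ Sᵢ = 268.4 sq m.
Σ(Sᵢαᵢ) = 97.6·0.05 + 66.5·0.06 + 66.5·0.03 + 22.2·0.04 + 9.6·0.07 + 6·0.04 = 12.665.
ᾱ = 12.665 / 268.4 = 0.0472.
−S·ln(1−ᾱ) = −268.4 × ln(1 − 0.0472) = 12.977.
V = 13.3 × 5 × 3.7 = 246.05 m³.
T = 0.161·V/[−S·ln(1−ᾱ)] = 0.161·246.05/12.977 = 3.05 s.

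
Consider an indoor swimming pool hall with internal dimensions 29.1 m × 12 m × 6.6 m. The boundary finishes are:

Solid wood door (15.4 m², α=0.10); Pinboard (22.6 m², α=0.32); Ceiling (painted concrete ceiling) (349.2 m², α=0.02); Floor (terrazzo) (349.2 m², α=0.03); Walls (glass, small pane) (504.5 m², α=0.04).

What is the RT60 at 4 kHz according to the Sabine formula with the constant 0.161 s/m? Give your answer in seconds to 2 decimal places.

7.99 seconds

A = Σ Sᵢαᵢ = 15.4×0.10 + 22.6×0.32 + 349.2×0.02 + 349.2×0.03 + 504.5×0.04 = 46.412 sabins.
Volume V = 29.1 × 12 × 6.6 = 2304.72 m³.
T = 0.161 V/A = 0.161·2304.72/46.412 = 7.99 s.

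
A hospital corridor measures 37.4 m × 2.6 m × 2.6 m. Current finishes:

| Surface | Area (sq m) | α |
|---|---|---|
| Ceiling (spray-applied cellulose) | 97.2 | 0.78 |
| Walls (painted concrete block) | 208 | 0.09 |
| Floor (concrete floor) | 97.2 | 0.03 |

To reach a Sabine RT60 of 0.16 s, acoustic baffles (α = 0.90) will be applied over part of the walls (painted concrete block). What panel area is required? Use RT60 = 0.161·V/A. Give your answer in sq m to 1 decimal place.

193.8

Total absorption A₁ = 97.2×0.78 + 208×0.09 + 97.2×0.03
  = 75.816 + 18.720 + 2.916 = 97.452 sq m sabins.
Required A₂ = 0.161·252.824/0.16 = 254.404 sabins.
Absorption to add: 254.404 − 97.452 = 156.952 sabins.
Each sq m of panel replacing the walls (painted concrete block) adds (0.90 − 0.09) = 0.81 sabins.
Panel area = 156.952 / 0.81 = 193.8 sq m.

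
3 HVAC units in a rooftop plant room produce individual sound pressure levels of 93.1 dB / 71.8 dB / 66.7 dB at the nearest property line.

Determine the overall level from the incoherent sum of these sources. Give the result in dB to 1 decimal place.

93.1 dB

Σ 10^(Lᵢ/10) = 2.062e+09.
Combined level = 10 log₁₀(2.062e+09) = 93.1 dB.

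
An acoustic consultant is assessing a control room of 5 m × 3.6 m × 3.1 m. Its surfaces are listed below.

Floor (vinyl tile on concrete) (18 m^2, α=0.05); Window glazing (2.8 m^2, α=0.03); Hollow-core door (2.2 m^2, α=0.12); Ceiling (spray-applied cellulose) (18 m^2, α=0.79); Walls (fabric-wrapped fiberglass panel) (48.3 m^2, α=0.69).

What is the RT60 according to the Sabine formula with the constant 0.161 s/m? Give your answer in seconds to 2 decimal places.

0.18 seconds

Total absorption A = 18*0.05 + 2.8*0.03 + 2.2*0.12 + 18*0.79 + 48.3*0.69
  = 0.900 + 0.084 + 0.264 + 14.220 + 33.327 = 48.795 m^2 sabins.
Volume V = 5 × 3.6 × 3.1 = 55.8 m³.
T = 0.161 V/A = 0.161·55.8/48.795 = 0.18 s.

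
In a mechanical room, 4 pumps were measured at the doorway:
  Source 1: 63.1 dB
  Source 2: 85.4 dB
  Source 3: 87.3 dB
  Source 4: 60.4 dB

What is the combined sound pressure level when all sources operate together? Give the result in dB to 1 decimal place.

Sum in the linear (power) domain: Σ 10^(Lᵢ/10) = 10^(63.1/10) + 10^(85.4/10) + 10^(87.3/10) + 10^(60.4/10) = 8.869e+08.
L_total = 10·log₁₀(8.869e+08) = 89.5 dB.

89.5 dB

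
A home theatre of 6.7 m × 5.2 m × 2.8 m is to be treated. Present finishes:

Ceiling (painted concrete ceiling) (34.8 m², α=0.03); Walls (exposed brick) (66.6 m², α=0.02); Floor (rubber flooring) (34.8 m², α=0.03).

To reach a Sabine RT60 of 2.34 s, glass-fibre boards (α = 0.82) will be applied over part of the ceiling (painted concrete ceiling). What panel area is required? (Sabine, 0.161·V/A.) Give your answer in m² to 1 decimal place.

Total absorption A₁ = 34.8×0.03 + 66.6×0.02 + 34.8×0.03
  = 1.044 + 1.332 + 1.044 = 3.420 m² sabins.
Required A₂ = 0.161·97.552/2.34 = 6.712 sabins.
ΔA needed = 6.712 − 3.420 = 3.292 sabins.
Net gain per m²: Δα = 0.82 − 0.03 = 0.79.
Area = ΔA/Δα = 3.292/0.79 = 4.2 m².

4.2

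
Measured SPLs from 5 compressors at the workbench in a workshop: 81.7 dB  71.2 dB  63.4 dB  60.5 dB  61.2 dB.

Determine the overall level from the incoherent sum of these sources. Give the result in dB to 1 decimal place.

Sum in the linear (power) domain: Σ 10^(Lᵢ/10) = 10^(81.7/10) + 10^(71.2/10) + 10^(63.4/10) + 10^(60.5/10) + 10^(61.2/10) = 1.657e+08.
Back to dB: 10·log₁₀ Σ = 82.2 dB.

82.2 dB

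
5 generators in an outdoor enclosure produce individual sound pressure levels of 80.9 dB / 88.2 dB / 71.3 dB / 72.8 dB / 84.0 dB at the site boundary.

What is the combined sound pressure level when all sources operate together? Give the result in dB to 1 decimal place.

90.3 dB

Sum in the linear (power) domain: Σ 10^(Lᵢ/10) = 10^(80.9/10) + 10^(88.2/10) + 10^(71.3/10) + 10^(72.8/10) + 10^(84.0/10) = 1.067e+09.
Combined level = 10 log₁₀(1.067e+09) = 90.3 dB.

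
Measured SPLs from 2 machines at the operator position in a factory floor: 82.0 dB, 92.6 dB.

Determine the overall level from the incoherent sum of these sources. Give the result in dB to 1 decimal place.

Converting to relative power and adding: 10^(82.0/10) + 10^(92.6/10) = 1.978e+09.
L_total = 10·log₁₀(1.978e+09) = 93.0 dB.

93.0 dB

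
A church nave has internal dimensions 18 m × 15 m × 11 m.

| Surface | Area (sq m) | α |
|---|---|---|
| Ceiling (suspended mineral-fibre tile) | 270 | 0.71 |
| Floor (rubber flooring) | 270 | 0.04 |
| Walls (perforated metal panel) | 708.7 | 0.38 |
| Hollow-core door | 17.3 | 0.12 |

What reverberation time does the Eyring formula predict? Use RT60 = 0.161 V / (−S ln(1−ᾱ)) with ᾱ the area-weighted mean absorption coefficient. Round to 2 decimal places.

S = Σ Sᵢ = 1266.0 sq m.
Σ(Sᵢαᵢ) = 270×0.71 + 270×0.04 + 708.7×0.38 + 17.3×0.12 = 473.882.
ᾱ = 473.882 / 1266.0 = 0.3743.
Eyring denominator: −S ln(1−ᾱ) = 593.607.
V = 18 × 15 × 11 = 2970 m³.
T = 0.161·V/[−S·ln(1−ᾱ)] = 0.161·2970/593.607 = 0.81 s.

0.81 s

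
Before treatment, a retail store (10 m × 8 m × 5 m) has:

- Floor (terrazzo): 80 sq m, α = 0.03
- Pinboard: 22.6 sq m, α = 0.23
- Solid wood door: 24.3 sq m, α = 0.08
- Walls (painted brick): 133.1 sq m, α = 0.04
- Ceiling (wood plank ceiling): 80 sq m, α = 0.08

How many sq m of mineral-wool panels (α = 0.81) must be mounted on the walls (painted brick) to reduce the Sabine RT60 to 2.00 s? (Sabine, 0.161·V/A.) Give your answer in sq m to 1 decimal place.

14.2

Summing Sᵢαᵢ: 2.400 + 5.198 + 1.944 + 5.324 + 6.400 → A₁ = 21.266 sabins.
V = 400 m³. Target absorption A₂ = 0.161 × 400 / 2.00 = 32.200 sabins.
ΔA needed = 32.200 − 21.266 = 10.934 sabins.
Net gain per sq m: Δα = 0.81 − 0.04 = 0.77.
Panel area = 10.934 / 0.77 = 14.2 sq m.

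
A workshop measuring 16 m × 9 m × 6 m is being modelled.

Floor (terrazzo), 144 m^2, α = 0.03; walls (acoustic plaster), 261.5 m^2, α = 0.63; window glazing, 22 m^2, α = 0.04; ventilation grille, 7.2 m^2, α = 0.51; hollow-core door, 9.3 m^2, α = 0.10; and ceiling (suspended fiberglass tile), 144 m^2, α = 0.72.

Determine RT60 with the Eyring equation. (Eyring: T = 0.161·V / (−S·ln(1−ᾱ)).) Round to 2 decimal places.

S = Σ Sᵢ = 588.0 m^2.
Absorption A = 144·0.03 + 261.5·0.63 + 22·0.04 + 7.2·0.51 + 9.3·0.10 + 144·0.72 = 278.227 sabins.
ᾱ = 278.227 / 588.0 = 0.4732.
Eyring denominator: −S ln(1−ᾱ) = 376.869.
V = 16 × 9 × 6 = 864 m³.
RT60 = 0.161 × 864 / 376.869 = 0.37 s.

0.37 s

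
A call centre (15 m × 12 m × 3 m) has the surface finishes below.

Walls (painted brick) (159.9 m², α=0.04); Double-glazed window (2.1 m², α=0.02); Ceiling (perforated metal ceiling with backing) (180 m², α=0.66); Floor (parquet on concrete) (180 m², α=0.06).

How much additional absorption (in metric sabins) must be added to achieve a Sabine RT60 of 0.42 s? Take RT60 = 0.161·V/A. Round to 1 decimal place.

Equivalent absorption area: A₁ = 159.9·0.04 + 2.1·0.02 + 180·0.66 + 180·0.06 = 136.038 m².
V = 540 m³. Required absorption A₂ = 0.161 × 540 / 0.42 = 207.000 sabins.
Additional absorption ΔA = 207.000 − 136.038 = 71.0 sabins.

71.0 sabins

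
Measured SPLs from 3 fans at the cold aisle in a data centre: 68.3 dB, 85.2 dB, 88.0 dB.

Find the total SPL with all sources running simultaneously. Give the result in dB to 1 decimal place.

Converting to relative power and adding: 10^(68.3/10) + 10^(85.2/10) + 10^(88.0/10) = 9.688e+08.
L_total = 10·log₁₀(9.688e+08) = 89.9 dB.

89.9 dB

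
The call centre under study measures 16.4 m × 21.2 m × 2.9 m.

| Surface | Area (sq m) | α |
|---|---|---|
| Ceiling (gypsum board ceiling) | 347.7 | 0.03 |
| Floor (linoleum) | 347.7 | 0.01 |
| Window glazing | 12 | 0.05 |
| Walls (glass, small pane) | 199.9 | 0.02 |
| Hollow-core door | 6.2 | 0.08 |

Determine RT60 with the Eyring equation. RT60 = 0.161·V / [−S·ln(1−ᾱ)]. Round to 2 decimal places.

8.45 sec

Total surface area S = 347.7 + 347.7 + 12 + 199.9 + 6.2 = 913.5 sq m.
Σ(Sᵢαᵢ) = 347.7×0.03 + 347.7×0.01 + 12×0.05 + 199.9×0.02 + 6.2×0.08 = 19.002.
ᾱ = 19.002 / 913.5 = 0.0208.
Eyring denominator: −S ln(1−ᾱ) = 19.201.
V = 16.4 × 21.2 × 2.9 = 1008.272 m³.
RT60 = 0.161 × 1008.272 / 19.201 = 8.45 s.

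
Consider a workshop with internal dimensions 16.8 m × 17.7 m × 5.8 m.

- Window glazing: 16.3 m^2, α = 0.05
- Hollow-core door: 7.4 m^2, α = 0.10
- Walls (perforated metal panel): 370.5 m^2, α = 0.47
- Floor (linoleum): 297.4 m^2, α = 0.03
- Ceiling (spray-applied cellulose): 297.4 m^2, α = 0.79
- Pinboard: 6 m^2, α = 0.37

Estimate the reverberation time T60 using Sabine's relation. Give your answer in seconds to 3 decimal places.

Summing Sᵢαᵢ: 0.815 + 0.740 + 174.135 + 8.922 + 234.946 + 2.220 → A = 421.778 sabins.
Room volume: 1724.688 m³.
RT60 = 0.161 · V / A = 0.161 × 1724.688 / 421.778 = 0.658 s.

0.658 seconds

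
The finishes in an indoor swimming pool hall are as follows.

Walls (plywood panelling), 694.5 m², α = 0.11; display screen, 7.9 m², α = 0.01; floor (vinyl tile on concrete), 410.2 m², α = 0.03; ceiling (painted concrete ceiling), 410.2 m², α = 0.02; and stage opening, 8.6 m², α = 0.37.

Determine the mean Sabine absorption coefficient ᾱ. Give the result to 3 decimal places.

Total surface area S = 1531.4 m².
Weighted sum Σ Sα = 100.166.
ᾱ = 100.166 / 1531.4 = 0.065.

0.065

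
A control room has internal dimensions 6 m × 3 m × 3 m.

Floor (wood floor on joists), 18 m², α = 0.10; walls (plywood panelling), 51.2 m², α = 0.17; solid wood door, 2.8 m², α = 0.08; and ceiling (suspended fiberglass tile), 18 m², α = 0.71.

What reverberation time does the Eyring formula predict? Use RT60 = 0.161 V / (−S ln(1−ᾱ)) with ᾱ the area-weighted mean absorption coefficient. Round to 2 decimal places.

Total surface area S = 18 + 51.2 + 2.8 + 18 = 90.0 m².
Absorption A = 18×0.10 + 51.2×0.17 + 2.8×0.08 + 18×0.71 = 23.508 sabins.
Mean coefficient ᾱ = A/S = 0.2612.
−S·ln(1−ᾱ) = −90.0 × ln(1 − 0.2612) = 27.246.
V = 6 × 3 × 3 = 54 m³.
T = 0.161·V/[−S·ln(1−ᾱ)] = 0.161·54/27.246 = 0.32 s.

0.32 seconds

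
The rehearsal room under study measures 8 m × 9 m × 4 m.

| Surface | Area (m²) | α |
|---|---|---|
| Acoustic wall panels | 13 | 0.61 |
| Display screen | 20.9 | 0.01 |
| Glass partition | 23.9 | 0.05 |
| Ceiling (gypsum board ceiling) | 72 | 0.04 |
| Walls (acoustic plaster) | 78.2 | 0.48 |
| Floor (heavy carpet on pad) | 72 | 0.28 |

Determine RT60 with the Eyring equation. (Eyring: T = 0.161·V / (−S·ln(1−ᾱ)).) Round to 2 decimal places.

S = Σ Sᵢ = 280.0 m².
Σ(Sᵢαᵢ) = 13·0.61 + 20.9·0.01 + 23.9·0.05 + 72·0.04 + 78.2·0.48 + 72·0.28 = 69.910.
ᾱ = 69.910 / 280.0 = 0.2497.
Eyring denominator: −S ln(1−ᾱ) = 80.439.
V = 8 × 9 × 4 = 288 m³.
RT60 = 0.161 × 288 / 80.439 = 0.58 s.

0.58 seconds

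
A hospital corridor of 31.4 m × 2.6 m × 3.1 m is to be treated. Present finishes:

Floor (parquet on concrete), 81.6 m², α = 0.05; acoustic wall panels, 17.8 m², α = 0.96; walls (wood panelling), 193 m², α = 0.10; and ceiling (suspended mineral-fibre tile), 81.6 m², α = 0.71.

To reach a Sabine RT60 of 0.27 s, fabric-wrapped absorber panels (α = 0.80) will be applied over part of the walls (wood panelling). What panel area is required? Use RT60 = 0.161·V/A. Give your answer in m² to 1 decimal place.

Total absorption A₁ = 81.6×0.05 + 17.8×0.96 + 193×0.10 + 81.6×0.71
  = 4.080 + 17.088 + 19.300 + 57.936 = 98.404 m² sabins.
V = 253.084 m³. Target absorption A₂ = 0.161 × 253.084 / 0.27 = 150.913 sabins.
ΔA needed = 150.913 − 98.404 = 52.509 sabins.
Each m² of panel replacing the walls (wood panelling) adds (0.80 − 0.10) = 0.70 sabins.
Panel area = 52.509 / 0.70 = 75.0 m².

75.0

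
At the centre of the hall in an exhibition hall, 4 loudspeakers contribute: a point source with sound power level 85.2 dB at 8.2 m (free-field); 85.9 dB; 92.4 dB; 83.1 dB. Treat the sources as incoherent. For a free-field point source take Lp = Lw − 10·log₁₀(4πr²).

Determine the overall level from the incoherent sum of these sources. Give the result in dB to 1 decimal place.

Source at 8.2 m: Lp = 85.2 − 10·log₁₀(4π·8.2²) = 85.2 − 10·log₁₀(844.963) = 55.9 dB.
Sum in the linear (power) domain: Σ 10^(Lᵢ/10) = 10^(55.9/10) + 10^(85.9/10) + 10^(92.4/10) + 10^(83.1/10) = 2.331e+09.
L_total = 10·log₁₀(2.331e+09) = 93.7 dB.

93.7 dB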